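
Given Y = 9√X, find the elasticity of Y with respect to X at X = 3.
Elasticity = 1/2

Elasticity = (dY/dX) · (X/Y)

dY/dX = 9/(2·√X)
At X = 3: dY/dX = 3·√3/2, Y = 9·√3

Elasticity = (3·√3/2) · (3 / (9·√3)) = 1/2

Interpretation: for a small percentage change in X, the percentage change in Y is approximately 0.50 times as large.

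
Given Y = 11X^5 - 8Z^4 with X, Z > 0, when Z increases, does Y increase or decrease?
Y decreases

Taking the partial derivative:
∂Y/∂Z = -32Z^3

∂Y/∂Z = -32Z^3 < 0 (assuming positive values)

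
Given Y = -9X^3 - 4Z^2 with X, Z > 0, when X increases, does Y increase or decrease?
Y decreases

Taking the partial derivative:
∂Y/∂X = -27X^2

∂Y/∂X = -27X^2 < 0 (assuming positive values)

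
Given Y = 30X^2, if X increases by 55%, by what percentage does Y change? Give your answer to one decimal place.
140.3%

For Y = 30X^2:
If X → X(1 + 0.55)
Then Y → Y · (1 + 0.55)^2
     = Y · 2.4025

Percentage change = ((1 + 0.55)^2 − 1) × 100% ≈ 140.3%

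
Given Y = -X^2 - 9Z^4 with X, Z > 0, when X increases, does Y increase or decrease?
Y decreases

Taking the partial derivative:
∂Y/∂X = -2X

∂Y/∂X = -2X < 0 (assuming positive values)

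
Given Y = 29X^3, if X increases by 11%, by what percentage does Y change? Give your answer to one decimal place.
36.8%

For Y = 29X^3:
If X → X(1 + 0.11)
Then Y → Y · (1 + 0.11)^3
     ≈ Y · 1.3676

Percentage change = ((1 + 0.11)^3 − 1) × 100% ≈ 36.8%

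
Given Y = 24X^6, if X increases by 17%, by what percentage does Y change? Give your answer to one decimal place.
156.5%

For Y = 24X^6:
If X → X(1 + 0.17)
Then Y → Y · (1 + 0.17)^6
     ≈ Y · 2.5652

Percentage change = ((1 + 0.17)^6 − 1) × 100% ≈ 156.5%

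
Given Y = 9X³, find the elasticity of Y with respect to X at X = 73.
Elasticity = 3

Elasticity = (dY/dX) · (X/Y)

dY/dX = 27·X²
At X = 73: dY/dX = 143883, Y = 3501153

Elasticity = 143883 · (73 / 3501153) = 3

Interpretation: for a small percentage change in X, the percentage change in Y is approximately 3.00 times as large.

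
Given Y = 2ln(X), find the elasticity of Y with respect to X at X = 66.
Elasticity = 1/ln(66) ≈ 0.2387

Elasticity = (dY/dX) · (X/Y)

dY/dX = 2/X
At X = 66: dY/dX = 1/33, Y = 2·ln(66)

Elasticity = (1/33) · (66 / (2·ln(66))) = 1/ln(66) ≈ 0.2387

Interpretation: for a small percentage change in X, the percentage change in Y is approximately 0.24 times as large.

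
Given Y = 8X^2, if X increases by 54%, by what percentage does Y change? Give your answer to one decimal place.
137.2%

For Y = 8X^2:
If X → X(1 + 0.54)
Then Y → Y · (1 + 0.54)^2
     = Y · 2.3716

Percentage change = ((1 + 0.54)^2 − 1) × 100% ≈ 137.2%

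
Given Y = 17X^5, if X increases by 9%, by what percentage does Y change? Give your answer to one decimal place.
53.9%

For Y = 17X^5:
If X → X(1 + 0.09)
Then Y → Y · (1 + 0.09)^5
     ≈ Y · 1.5386

Percentage change = ((1 + 0.09)^5 − 1) × 100% ≈ 53.9%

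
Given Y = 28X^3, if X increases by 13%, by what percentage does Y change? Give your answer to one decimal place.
44.3%

For Y = 28X^3:
If X → X(1 + 0.13)
Then Y → Y · (1 + 0.13)^3
     ≈ Y · 1.4429

Percentage change = ((1 + 0.13)^3 − 1) × 100% ≈ 44.3%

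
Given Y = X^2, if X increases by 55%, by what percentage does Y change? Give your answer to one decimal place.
140.3%

For Y = X^2:
If X → X(1 + 0.55)
Then Y → Y · (1 + 0.55)^2
     = Y · 2.4025

Percentage change = ((1 + 0.55)^2 − 1) × 100% ≈ 140.3%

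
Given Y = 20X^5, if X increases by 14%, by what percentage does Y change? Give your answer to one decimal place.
92.5%

For Y = 20X^5:
If X → X(1 + 0.14)
Then Y → Y · (1 + 0.14)^5
     ≈ Y · 1.9254

Percentage change = ((1 + 0.14)^5 − 1) × 100% ≈ 92.5%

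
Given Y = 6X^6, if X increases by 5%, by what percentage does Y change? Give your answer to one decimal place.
34.0%

For Y = 6X^6:
If X → X(1 + 0.05)
Then Y → Y · (1 + 0.05)^6
     ≈ Y · 1.3401

Percentage change = ((1 + 0.05)^6 − 1) × 100% ≈ 34.0%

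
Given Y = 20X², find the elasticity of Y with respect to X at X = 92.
Elasticity = 2

Elasticity = (dY/dX) · (X/Y)

dY/dX = 40·X
At X = 92: dY/dX = 3680, Y = 169280

Elasticity = 3680 · (92 / 169280) = 2

Interpretation: for a small percentage change in X, the percentage change in Y is approximately 2.00 times as large.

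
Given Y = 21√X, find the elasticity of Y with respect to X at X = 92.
Elasticity = 1/2

Elasticity = (dY/dX) · (X/Y)

dY/dX = 21/(2·√X)
At X = 92: dY/dX = 21·√23/92, Y = 42·√23

Elasticity = (21·√23/92) · (92 / (42·√23)) = 1/2

Interpretation: for a small percentage change in X, the percentage change in Y is approximately 0.50 times as large.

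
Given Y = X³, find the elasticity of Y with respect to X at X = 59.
Elasticity = 3

Elasticity = (dY/dX) · (X/Y)

dY/dX = 3·X²
At X = 59: dY/dX = 10443, Y = 205379

Elasticity = 10443 · (59 / 205379) = 3

Interpretation: for a small percentage change in X, the percentage change in Y is approximately 3.00 times as large.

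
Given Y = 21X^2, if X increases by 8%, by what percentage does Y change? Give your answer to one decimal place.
16.6%

For Y = 21X^2:
If X → X(1 + 0.08)
Then Y → Y · (1 + 0.08)^2
     = Y · 1.1664

Percentage change = ((1 + 0.08)^2 − 1) × 100% ≈ 16.6%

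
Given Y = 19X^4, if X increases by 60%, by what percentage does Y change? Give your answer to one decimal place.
555.4%

For Y = 19X^4:
If X → X(1 + 0.6)
Then Y → Y · (1 + 0.6)^4
     = Y · 6.5536

Percentage change = ((1 + 0.6)^4 − 1) × 100% ≈ 555.4%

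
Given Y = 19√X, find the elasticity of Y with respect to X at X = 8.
Elasticity = 1/2

Elasticity = (dY/dX) · (X/Y)

dY/dX = 19/(2·√X)
At X = 8: dY/dX = 19·√2/8, Y = 38·√2

Elasticity = (19·√2/8) · (8 / (38·√2)) = 1/2

Interpretation: for a small percentage change in X, the percentage change in Y is approximately 0.50 times as large.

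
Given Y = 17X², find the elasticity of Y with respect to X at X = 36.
Elasticity = 2

Elasticity = (dY/dX) · (X/Y)

dY/dX = 34·X
At X = 36: dY/dX = 1224, Y = 22032

Elasticity = 1224 · (36 / 22032) = 2

Interpretation: for a small percentage change in X, the percentage change in Y is approximately 2.00 times as large.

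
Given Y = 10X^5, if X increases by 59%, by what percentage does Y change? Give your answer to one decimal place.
916.2%

For Y = 10X^5:
If X → X(1 + 0.59)
Then Y → Y · (1 + 0.59)^5
     ≈ Y · 10.1622

Percentage change = ((1 + 0.59)^5 − 1) × 100% ≈ 916.2%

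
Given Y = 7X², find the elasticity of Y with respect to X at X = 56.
Elasticity = 2

Elasticity = (dY/dX) · (X/Y)

dY/dX = 14·X
At X = 56: dY/dX = 784, Y = 21952

Elasticity = 784 · (56 / 21952) = 2

Interpretation: for a small percentage change in X, the percentage change in Y is approximately 2.00 times as large.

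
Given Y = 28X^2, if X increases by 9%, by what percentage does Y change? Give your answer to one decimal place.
18.8%

For Y = 28X^2:
If X → X(1 + 0.09)
Then Y → Y · (1 + 0.09)^2
     = Y · 1.1881

Percentage change = ((1 + 0.09)^2 − 1) × 100% ≈ 18.8%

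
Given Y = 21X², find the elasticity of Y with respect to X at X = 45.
Elasticity = 2

Elasticity = (dY/dX) · (X/Y)

dY/dX = 42·X
At X = 45: dY/dX = 1890, Y = 42525

Elasticity = 1890 · (45 / 42525) = 2

Interpretation: for a small percentage change in X, the percentage change in Y is approximately 2.00 times as large.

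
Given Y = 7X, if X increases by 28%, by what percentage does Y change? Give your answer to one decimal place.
28.0%

For Y = 7X:
If X → X(1 + 0.28)
Then Y → Y · (1 + 0.28)^1
     = Y · 1.2800

Percentage change = ((1 + 0.28)^1 − 1) × 100% = 28.0%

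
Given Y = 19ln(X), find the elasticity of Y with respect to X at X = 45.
Elasticity = 1/ln(45) ≈ 0.2627

Elasticity = (dY/dX) · (X/Y)

dY/dX = 19/X
At X = 45: dY/dX = 19/45, Y = 19·ln(45)

Elasticity = (19/45) · (45 / (19·ln(45))) = 1/ln(45) ≈ 0.2627

Interpretation: for a small percentage change in X, the percentage change in Y is approximately 0.26 times as large.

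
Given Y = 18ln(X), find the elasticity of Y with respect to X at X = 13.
Elasticity = 1/ln(13) ≈ 0.3899

Elasticity = (dY/dX) · (X/Y)

dY/dX = 18/X
At X = 13: dY/dX = 18/13, Y = 18·ln(13)

Elasticity = (18/13) · (13 / (18·ln(13))) = 1/ln(13) ≈ 0.3899

Interpretation: for a small percentage change in X, the percentage change in Y is approximately 0.39 times as large.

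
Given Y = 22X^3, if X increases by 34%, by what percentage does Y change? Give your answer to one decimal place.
140.6%

For Y = 22X^3:
If X → X(1 + 0.34)
Then Y → Y · (1 + 0.34)^3
     ≈ Y · 2.4061

Percentage change = ((1 + 0.34)^3 − 1) × 100% ≈ 140.6%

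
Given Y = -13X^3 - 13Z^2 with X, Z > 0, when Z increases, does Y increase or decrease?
Y decreases

Taking the partial derivative:
∂Y/∂Z = -26Z

∂Y/∂Z = -26Z < 0 (assuming positive values)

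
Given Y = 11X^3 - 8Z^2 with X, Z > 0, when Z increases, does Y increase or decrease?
Y decreases

Taking the partial derivative:
∂Y/∂Z = -16Z

∂Y/∂Z = -16Z < 0 (assuming positive values)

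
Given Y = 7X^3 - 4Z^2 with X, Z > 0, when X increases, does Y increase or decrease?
Y increases

Taking the partial derivative:
∂Y/∂X = 21X^2

∂Y/∂X = 21X^2 > 0 (assuming positive values)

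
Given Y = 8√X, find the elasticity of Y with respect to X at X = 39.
Elasticity = 1/2

Elasticity = (dY/dX) · (X/Y)

dY/dX = 4/√X
At X = 39: dY/dX = 4·√39/39, Y = 8·√39

Elasticity = (4·√39/39) · (39 / (8·√39)) = 1/2

Interpretation: for a small percentage change in X, the percentage change in Y is approximately 0.50 times as large.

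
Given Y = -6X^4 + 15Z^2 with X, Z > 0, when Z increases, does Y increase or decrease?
Y increases

Taking the partial derivative:
∂Y/∂Z = 30Z

∂Y/∂Z = 30Z > 0 (assuming positive values)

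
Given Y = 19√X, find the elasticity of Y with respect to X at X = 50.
Elasticity = 1/2

Elasticity = (dY/dX) · (X/Y)

dY/dX = 19/(2·√X)
At X = 50: dY/dX = 19·√2/20, Y = 95·√2

Elasticity = (19·√2/20) · (50 / (95·√2)) = 1/2

Interpretation: for a small percentage change in X, the percentage change in Y is approximately 0.50 times as large.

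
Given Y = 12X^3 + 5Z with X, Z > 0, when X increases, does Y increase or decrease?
Y increases

Taking the partial derivative:
∂Y/∂X = 36X^2

∂Y/∂X = 36X^2 > 0 (assuming positive values)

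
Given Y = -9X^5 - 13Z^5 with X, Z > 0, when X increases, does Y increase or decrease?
Y decreases

Taking the partial derivative:
∂Y/∂X = -45X^4

∂Y/∂X = -45X^4 < 0 (assuming positive values)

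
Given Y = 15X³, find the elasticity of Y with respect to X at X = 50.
Elasticity = 3

Elasticity = (dY/dX) · (X/Y)

dY/dX = 45·X²
At X = 50: dY/dX = 112500, Y = 1875000

Elasticity = 112500 · (50 / 1875000) = 3

Interpretation: for a small percentage change in X, the percentage change in Y is approximately 3.00 times as large.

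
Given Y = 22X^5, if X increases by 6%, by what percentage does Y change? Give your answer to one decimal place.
33.8%

For Y = 22X^5:
If X → X(1 + 0.06)
Then Y → Y · (1 + 0.06)^5
     ≈ Y · 1.3382

Percentage change = ((1 + 0.06)^5 − 1) × 100% ≈ 33.8%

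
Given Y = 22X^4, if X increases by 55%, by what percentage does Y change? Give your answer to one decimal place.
477.2%

For Y = 22X^4:
If X → X(1 + 0.55)
Then Y → Y · (1 + 0.55)^4
     ≈ Y · 5.7720

Percentage change = ((1 + 0.55)^4 − 1) × 100% ≈ 477.2%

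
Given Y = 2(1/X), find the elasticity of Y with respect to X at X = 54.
Elasticity = -1

Elasticity = (dY/dX) · (X/Y)

dY/dX = -2/X²
At X = 54: dY/dX = -1/1458, Y = 1/27

Elasticity = (-1/1458) · (54 / (1/27)) = -1

Interpretation: for a small percentage change in X, the percentage change in Y is approximately -1.00 times as large.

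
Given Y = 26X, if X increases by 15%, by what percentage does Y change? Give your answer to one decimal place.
15.0%

For Y = 26X:
If X → X(1 + 0.15)
Then Y → Y · (1 + 0.15)^1
     = Y · 1.1500

Percentage change = ((1 + 0.15)^1 − 1) × 100% = 15.0%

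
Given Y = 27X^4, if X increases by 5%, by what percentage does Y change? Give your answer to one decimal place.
21.6%

For Y = 27X^4:
If X → X(1 + 0.05)
Then Y → Y · (1 + 0.05)^4
     ≈ Y · 1.2155

Percentage change = ((1 + 0.05)^4 − 1) × 100% ≈ 21.6%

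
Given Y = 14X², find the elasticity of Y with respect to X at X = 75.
Elasticity = 2

Elasticity = (dY/dX) · (X/Y)

dY/dX = 28·X
At X = 75: dY/dX = 2100, Y = 78750

Elasticity = 2100 · (75 / 78750) = 2

Interpretation: for a small percentage change in X, the percentage change in Y is approximately 2.00 times as large.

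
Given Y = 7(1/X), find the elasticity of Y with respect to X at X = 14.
Elasticity = -1

Elasticity = (dY/dX) · (X/Y)

dY/dX = -7/X²
At X = 14: dY/dX = -1/28, Y = 1/2

Elasticity = (-1/28) · (14 / (1/2)) = -1

Interpretation: for a small percentage change in X, the percentage change in Y is approximately -1.00 times as large.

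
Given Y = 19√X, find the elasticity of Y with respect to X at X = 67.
Elasticity = 1/2

Elasticity = (dY/dX) · (X/Y)

dY/dX = 19/(2·√X)
At X = 67: dY/dX = 19·√67/134, Y = 19·√67

Elasticity = (19·√67/134) · (67 / (19·√67)) = 1/2

Interpretation: for a small percentage change in X, the percentage change in Y is approximately 0.50 times as large.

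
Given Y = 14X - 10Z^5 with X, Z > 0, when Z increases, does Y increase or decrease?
Y decreases

Taking the partial derivative:
∂Y/∂Z = -50Z^4

∂Y/∂Z = -50Z^4 < 0 (assuming positive values)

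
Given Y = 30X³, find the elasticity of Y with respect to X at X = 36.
Elasticity = 3

Elasticity = (dY/dX) · (X/Y)

dY/dX = 90·X²
At X = 36: dY/dX = 116640, Y = 1399680

Elasticity = 116640 · (36 / 1399680) = 3

Interpretation: for a small percentage change in X, the percentage change in Y is approximately 3.00 times as large.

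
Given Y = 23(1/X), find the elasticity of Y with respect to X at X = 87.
Elasticity = -1

Elasticity = (dY/dX) · (X/Y)

dY/dX = -23/X²
At X = 87: dY/dX = -23/7569, Y = 23/87

Elasticity = (-23/7569) · (87 / (23/87)) = -1

Interpretation: for a small percentage change in X, the percentage change in Y is approximately -1.00 times as large.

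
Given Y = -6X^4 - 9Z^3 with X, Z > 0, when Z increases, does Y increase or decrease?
Y decreases

Taking the partial derivative:
∂Y/∂Z = -27Z^2

∂Y/∂Z = -27Z^2 < 0 (assuming positive values)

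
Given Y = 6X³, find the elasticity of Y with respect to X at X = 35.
Elasticity = 3

Elasticity = (dY/dX) · (X/Y)

dY/dX = 18·X²
At X = 35: dY/dX = 22050, Y = 257250

Elasticity = 22050 · (35 / 257250) = 3

Interpretation: for a small percentage change in X, the percentage change in Y is approximately 3.00 times as large.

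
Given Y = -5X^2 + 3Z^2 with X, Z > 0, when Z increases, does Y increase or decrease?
Y increases

Taking the partial derivative:
∂Y/∂Z = 6Z

∂Y/∂Z = 6Z > 0 (assuming positive values)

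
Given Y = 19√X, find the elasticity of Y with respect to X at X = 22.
Elasticity = 1/2

Elasticity = (dY/dX) · (X/Y)

dY/dX = 19/(2·√X)
At X = 22: dY/dX = 19·√22/44, Y = 19·√22

Elasticity = (19·√22/44) · (22 / (19·√22)) = 1/2

Interpretation: for a small percentage change in X, the percentage change in Y is approximately 0.50 times as large.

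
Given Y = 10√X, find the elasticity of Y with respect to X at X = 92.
Elasticity = 1/2

Elasticity = (dY/dX) · (X/Y)

dY/dX = 5/√X
At X = 92: dY/dX = 5·√23/46, Y = 20·√23

Elasticity = (5·√23/46) · (92 / (20·√23)) = 1/2

Interpretation: for a small percentage change in X, the percentage change in Y is approximately 0.50 times as large.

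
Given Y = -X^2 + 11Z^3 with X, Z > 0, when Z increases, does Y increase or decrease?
Y increases

Taking the partial derivative:
∂Y/∂Z = 33Z^2

∂Y/∂Z = 33Z^2 > 0 (assuming positive values)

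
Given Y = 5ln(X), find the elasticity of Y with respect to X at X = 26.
Elasticity = 1/ln(26) ≈ 0.3069

Elasticity = (dY/dX) · (X/Y)

dY/dX = 5/X
At X = 26: dY/dX = 5/26, Y = 5·ln(26)

Elasticity = (5/26) · (26 / (5·ln(26))) = 1/ln(26) ≈ 0.3069

Interpretation: for a small percentage change in X, the percentage change in Y is approximately 0.31 times as large.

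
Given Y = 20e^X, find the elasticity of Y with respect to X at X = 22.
Elasticity = 22

Elasticity = (dY/dX) · (X/Y)

dY/dX = 20·e^X
At X = 22: dY/dX = 20·e^22, Y = 20·e^22

Elasticity = (20·e^22) · (22 / (20·e^22)) = 22

Interpretation: for a small percentage change in X, the percentage change in Y is approximately 22.00 times as large.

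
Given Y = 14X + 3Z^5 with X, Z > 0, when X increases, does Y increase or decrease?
Y increases

Taking the partial derivative:
∂Y/∂X = 14

∂Y/∂X = 14 > 0 (assuming positive values)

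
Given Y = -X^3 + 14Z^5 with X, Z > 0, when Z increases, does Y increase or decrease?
Y increases

Taking the partial derivative:
∂Y/∂Z = 70Z^4

∂Y/∂Z = 70Z^4 > 0 (assuming positive values)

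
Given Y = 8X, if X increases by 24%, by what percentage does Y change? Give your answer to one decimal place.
24.0%

For Y = 8X:
If X → X(1 + 0.24)
Then Y → Y · (1 + 0.24)^1
     = Y · 1.2400

Percentage change = ((1 + 0.24)^1 − 1) × 100% = 24.0%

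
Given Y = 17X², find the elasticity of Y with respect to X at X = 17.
Elasticity = 2

Elasticity = (dY/dX) · (X/Y)

dY/dX = 34·X
At X = 17: dY/dX = 578, Y = 4913

Elasticity = 578 · (17 / 4913) = 2

Interpretation: for a small percentage change in X, the percentage change in Y is approximately 2.00 times as large.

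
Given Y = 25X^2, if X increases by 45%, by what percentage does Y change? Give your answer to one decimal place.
110.3%

For Y = 25X^2:
If X → X(1 + 0.45)
Then Y → Y · (1 + 0.45)^2
     = Y · 2.1025

Percentage change = ((1 + 0.45)^2 − 1) × 100% ≈ 110.3%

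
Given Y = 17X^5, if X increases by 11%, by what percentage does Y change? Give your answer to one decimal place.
68.5%

For Y = 17X^5:
If X → X(1 + 0.11)
Then Y → Y · (1 + 0.11)^5
     ≈ Y · 1.6851

Percentage change = ((1 + 0.11)^5 − 1) × 100% ≈ 68.5%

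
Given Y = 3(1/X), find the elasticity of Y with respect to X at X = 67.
Elasticity = -1

Elasticity = (dY/dX) · (X/Y)

dY/dX = -3/X²
At X = 67: dY/dX = -3/4489, Y = 3/67

Elasticity = (-3/4489) · (67 / (3/67)) = -1

Interpretation: for a small percentage change in X, the percentage change in Y is approximately -1.00 times as large.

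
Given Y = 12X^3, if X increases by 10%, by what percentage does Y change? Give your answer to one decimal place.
33.1%

For Y = 12X^3:
If X → X(1 + 0.1)
Then Y → Y · (1 + 0.1)^3
     = Y · 1.3310

Percentage change = ((1 + 0.1)^3 − 1) × 100% = 33.1%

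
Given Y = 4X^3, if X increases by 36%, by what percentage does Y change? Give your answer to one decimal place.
151.5%

For Y = 4X^3:
If X → X(1 + 0.36)
Then Y → Y · (1 + 0.36)^3
     ≈ Y · 2.5155

Percentage change = ((1 + 0.36)^3 − 1) × 100% ≈ 151.5%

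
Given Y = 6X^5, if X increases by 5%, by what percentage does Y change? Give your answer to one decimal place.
27.6%

For Y = 6X^5:
If X → X(1 + 0.05)
Then Y → Y · (1 + 0.05)^5
     ≈ Y · 1.2763

Percentage change = ((1 + 0.05)^5 − 1) × 100% ≈ 27.6%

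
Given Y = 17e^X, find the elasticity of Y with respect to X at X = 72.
Elasticity = 72

Elasticity = (dY/dX) · (X/Y)

dY/dX = 17·e^X
At X = 72: dY/dX = 17·e^72, Y = 17·e^72

Elasticity = (17·e^72) · (72 / (17·e^72)) = 72

Interpretation: for a small percentage change in X, the percentage change in Y is approximately 72.00 times as large.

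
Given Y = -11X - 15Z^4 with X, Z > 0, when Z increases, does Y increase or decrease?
Y decreases

Taking the partial derivative:
∂Y/∂Z = -60Z^3

∂Y/∂Z = -60Z^3 < 0 (assuming positive values)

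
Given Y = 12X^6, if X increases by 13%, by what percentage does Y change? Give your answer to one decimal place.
108.2%

For Y = 12X^6:
If X → X(1 + 0.13)
Then Y → Y · (1 + 0.13)^6
     ≈ Y · 2.0820

Percentage change = ((1 + 0.13)^6 − 1) × 100% ≈ 108.2%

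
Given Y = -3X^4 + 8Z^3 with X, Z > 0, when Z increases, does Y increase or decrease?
Y increases

Taking the partial derivative:
∂Y/∂Z = 24Z^2

∂Y/∂Z = 24Z^2 > 0 (assuming positive values)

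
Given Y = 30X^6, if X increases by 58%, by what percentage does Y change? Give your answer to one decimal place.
1455.8%

For Y = 30X^6:
If X → X(1 + 0.58)
Then Y → Y · (1 + 0.58)^6
     ≈ Y · 15.5576

Percentage change = ((1 + 0.58)^6 − 1) × 100% ≈ 1455.8%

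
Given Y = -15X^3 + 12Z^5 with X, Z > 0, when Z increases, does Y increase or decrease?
Y increases

Taking the partial derivative:
∂Y/∂Z = 60Z^4

∂Y/∂Z = 60Z^4 > 0 (assuming positive values)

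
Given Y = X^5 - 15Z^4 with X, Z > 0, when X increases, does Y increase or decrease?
Y increases

Taking the partial derivative:
∂Y/∂X = 5X^4

∂Y/∂X = 5X^4 > 0 (assuming positive values)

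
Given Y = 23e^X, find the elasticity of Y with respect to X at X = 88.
Elasticity = 88

Elasticity = (dY/dX) · (X/Y)

dY/dX = 23·e^X
At X = 88: dY/dX = 23·e^88, Y = 23·e^88

Elasticity = (23·e^88) · (88 / (23·e^88)) = 88

Interpretation: for a small percentage change in X, the percentage change in Y is approximately 88.00 times as large.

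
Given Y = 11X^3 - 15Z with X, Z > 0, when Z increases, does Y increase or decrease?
Y decreases

Taking the partial derivative:
∂Y/∂Z = -15

∂Y/∂Z = -15 < 0 (assuming positive values)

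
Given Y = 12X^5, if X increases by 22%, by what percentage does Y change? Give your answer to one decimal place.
170.3%

For Y = 12X^5:
If X → X(1 + 0.22)
Then Y → Y · (1 + 0.22)^5
     ≈ Y · 2.7027

Percentage change = ((1 + 0.22)^5 − 1) × 100% ≈ 170.3%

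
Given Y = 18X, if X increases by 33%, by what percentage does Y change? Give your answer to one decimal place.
33.0%

For Y = 18X:
If X → X(1 + 0.33)
Then Y → Y · (1 + 0.33)^1
     = Y · 1.3300

Percentage change = ((1 + 0.33)^1 − 1) × 100% = 33.0%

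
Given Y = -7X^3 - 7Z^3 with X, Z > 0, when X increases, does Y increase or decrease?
Y decreases

Taking the partial derivative:
∂Y/∂X = -21X^2

∂Y/∂X = -21X^2 < 0 (assuming positive values)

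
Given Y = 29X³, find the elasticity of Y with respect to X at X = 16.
Elasticity = 3

Elasticity = (dY/dX) · (X/Y)

dY/dX = 87·X²
At X = 16: dY/dX = 22272, Y = 118784

Elasticity = 22272 · (16 / 118784) = 3

Interpretation: for a small percentage change in X, the percentage change in Y is approximately 3.00 times as large.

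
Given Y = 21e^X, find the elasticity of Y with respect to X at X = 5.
Elasticity = 5

Elasticity = (dY/dX) · (X/Y)

dY/dX = 21·e^X
At X = 5: dY/dX = 21·e^5, Y = 21·e^5

Elasticity = (21·e^5) · (5 / (21·e^5)) = 5

Interpretation: for a small percentage change in X, the percentage change in Y is approximately 5.00 times as large.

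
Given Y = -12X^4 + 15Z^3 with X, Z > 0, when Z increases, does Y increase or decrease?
Y increases

Taking the partial derivative:
∂Y/∂Z = 45Z^2

∂Y/∂Z = 45Z^2 > 0 (assuming positive values)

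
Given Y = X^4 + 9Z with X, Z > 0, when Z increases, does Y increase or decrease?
Y increases

Taking the partial derivative:
∂Y/∂Z = 9

∂Y/∂Z = 9 > 0 (assuming positive values)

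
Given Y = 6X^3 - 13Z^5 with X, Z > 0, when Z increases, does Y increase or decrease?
Y decreases

Taking the partial derivative:
∂Y/∂Z = -65Z^4

∂Y/∂Z = -65Z^4 < 0 (assuming positive values)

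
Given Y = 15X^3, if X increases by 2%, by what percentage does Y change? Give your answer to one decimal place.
6.1%

For Y = 15X^3:
If X → X(1 + 0.02)
Then Y → Y · (1 + 0.02)^3
     ≈ Y · 1.0612

Percentage change = ((1 + 0.02)^3 − 1) × 100% ≈ 6.1%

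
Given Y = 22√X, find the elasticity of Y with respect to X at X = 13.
Elasticity = 1/2

Elasticity = (dY/dX) · (X/Y)

dY/dX = 11/√X
At X = 13: dY/dX = 11·√13/13, Y = 22·√13

Elasticity = (11·√13/13) · (13 / (22·√13)) = 1/2

Interpretation: for a small percentage change in X, the percentage change in Y is approximately 0.50 times as large.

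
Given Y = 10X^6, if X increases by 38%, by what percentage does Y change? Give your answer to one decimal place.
590.7%

For Y = 10X^6:
If X → X(1 + 0.38)
Then Y → Y · (1 + 0.38)^6
     ≈ Y · 6.9068

Percentage change = ((1 + 0.38)^6 − 1) × 100% ≈ 590.7%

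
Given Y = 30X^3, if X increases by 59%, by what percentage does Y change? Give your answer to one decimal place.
302.0%

For Y = 30X^3:
If X → X(1 + 0.59)
Then Y → Y · (1 + 0.59)^3
     ≈ Y · 4.0197

Percentage change = ((1 + 0.59)^3 − 1) × 100% ≈ 302.0%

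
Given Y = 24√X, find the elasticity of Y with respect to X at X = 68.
Elasticity = 1/2

Elasticity = (dY/dX) · (X/Y)

dY/dX = 12/√X
At X = 68: dY/dX = 6·√17/17, Y = 48·√17

Elasticity = (6·√17/17) · (68 / (48·√17)) = 1/2

Interpretation: for a small percentage change in X, the percentage change in Y is approximately 0.50 times as large.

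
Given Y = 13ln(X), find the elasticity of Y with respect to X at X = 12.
Elasticity = 1/ln(12) ≈ 0.4024

Elasticity = (dY/dX) · (X/Y)

dY/dX = 13/X
At X = 12: dY/dX = 13/12, Y = 13·ln(12)

Elasticity = (13/12) · (12 / (13·ln(12))) = 1/ln(12) ≈ 0.4024

Interpretation: for a small percentage change in X, the percentage change in Y is approximately 0.40 times as large.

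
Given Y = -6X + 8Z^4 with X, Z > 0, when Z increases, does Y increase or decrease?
Y increases

Taking the partial derivative:
∂Y/∂Z = 32Z^3

∂Y/∂Z = 32Z^3 > 0 (assuming positive values)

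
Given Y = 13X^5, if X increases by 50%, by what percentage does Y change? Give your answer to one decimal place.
659.4%

For Y = 13X^5:
If X → X(1 + 0.5)
Then Y → Y · (1 + 0.5)^5
     ≈ Y · 7.5938

Percentage change = ((1 + 0.5)^5 − 1) × 100% ≈ 659.4%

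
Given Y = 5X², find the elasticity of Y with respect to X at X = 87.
Elasticity = 2

Elasticity = (dY/dX) · (X/Y)

dY/dX = 10·X
At X = 87: dY/dX = 870, Y = 37845

Elasticity = 870 · (87 / 37845) = 2

Interpretation: for a small percentage change in X, the percentage change in Y is approximately 2.00 times as large.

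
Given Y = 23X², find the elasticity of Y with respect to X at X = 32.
Elasticity = 2

Elasticity = (dY/dX) · (X/Y)

dY/dX = 46·X
At X = 32: dY/dX = 1472, Y = 23552

Elasticity = 1472 · (32 / 23552) = 2

Interpretation: for a small percentage change in X, the percentage change in Y is approximately 2.00 times as large.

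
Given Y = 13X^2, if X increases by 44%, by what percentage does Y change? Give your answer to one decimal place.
107.4%

For Y = 13X^2:
If X → X(1 + 0.44)
Then Y → Y · (1 + 0.44)^2
     = Y · 2.0736

Percentage change = ((1 + 0.44)^2 − 1) × 100% ≈ 107.4%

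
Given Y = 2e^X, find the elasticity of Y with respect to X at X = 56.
Elasticity = 56

Elasticity = (dY/dX) · (X/Y)

dY/dX = 2·e^X
At X = 56: dY/dX = 2·e^56, Y = 2·e^56

Elasticity = (2·e^56) · (56 / (2·e^56)) = 56

Interpretation: for a small percentage change in X, the percentage change in Y is approximately 56.00 times as large.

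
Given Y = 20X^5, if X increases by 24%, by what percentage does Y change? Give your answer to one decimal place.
193.2%

For Y = 20X^5:
If X → X(1 + 0.24)
Then Y → Y · (1 + 0.24)^5
     ≈ Y · 2.9316

Percentage change = ((1 + 0.24)^5 − 1) × 100% ≈ 193.2%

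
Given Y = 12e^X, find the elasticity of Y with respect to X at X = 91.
Elasticity = 91

Elasticity = (dY/dX) · (X/Y)

dY/dX = 12·e^X
At X = 91: dY/dX = 12·e^91, Y = 12·e^91

Elasticity = (12·e^91) · (91 / (12·e^91)) = 91

Interpretation: for a small percentage change in X, the percentage change in Y is approximately 91.00 times as large.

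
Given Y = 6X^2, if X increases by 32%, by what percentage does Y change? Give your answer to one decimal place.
74.2%

For Y = 6X^2:
If X → X(1 + 0.32)
Then Y → Y · (1 + 0.32)^2
     = Y · 1.7424

Percentage change = ((1 + 0.32)^2 − 1) × 100% ≈ 74.2%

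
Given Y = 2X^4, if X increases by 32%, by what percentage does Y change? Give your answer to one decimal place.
203.6%

For Y = 2X^4:
If X → X(1 + 0.32)
Then Y → Y · (1 + 0.32)^4
     ≈ Y · 3.0360

Percentage change = ((1 + 0.32)^4 − 1) × 100% ≈ 203.6%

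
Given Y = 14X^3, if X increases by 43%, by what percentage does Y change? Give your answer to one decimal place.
192.4%

For Y = 14X^3:
If X → X(1 + 0.43)
Then Y → Y · (1 + 0.43)^3
     ≈ Y · 2.9242

Percentage change = ((1 + 0.43)^3 − 1) × 100% ≈ 192.4%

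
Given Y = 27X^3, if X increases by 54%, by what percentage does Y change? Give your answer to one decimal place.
265.2%

For Y = 27X^3:
If X → X(1 + 0.54)
Then Y → Y · (1 + 0.54)^3
     ≈ Y · 3.6523

Percentage change = ((1 + 0.54)^3 − 1) × 100% ≈ 265.2%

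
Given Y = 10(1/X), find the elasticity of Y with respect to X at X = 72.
Elasticity = -1

Elasticity = (dY/dX) · (X/Y)

dY/dX = -10/X²
At X = 72: dY/dX = -5/2592, Y = 5/36

Elasticity = (-5/2592) · (72 / (5/36)) = -1

Interpretation: for a small percentage change in X, the percentage change in Y is approximately -1.00 times as large.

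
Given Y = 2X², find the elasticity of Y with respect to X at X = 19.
Elasticity = 2

Elasticity = (dY/dX) · (X/Y)

dY/dX = 4·X
At X = 19: dY/dX = 76, Y = 722

Elasticity = 76 · (19 / 722) = 2

Interpretation: for a small percentage change in X, the percentage change in Y is approximately 2.00 times as large.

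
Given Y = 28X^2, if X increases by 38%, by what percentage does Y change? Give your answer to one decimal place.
90.4%

For Y = 28X^2:
If X → X(1 + 0.38)
Then Y → Y · (1 + 0.38)^2
     = Y · 1.9044

Percentage change = ((1 + 0.38)^2 − 1) × 100% ≈ 90.4%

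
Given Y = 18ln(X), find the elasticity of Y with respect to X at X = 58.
Elasticity = 1/ln(58) ≈ 0.2463

Elasticity = (dY/dX) · (X/Y)

dY/dX = 18/X
At X = 58: dY/dX = 9/29, Y = 18·ln(58)

Elasticity = (9/29) · (58 / (18·ln(58))) = 1/ln(58) ≈ 0.2463

Interpretation: for a small percentage change in X, the percentage change in Y is approximately 0.25 times as large.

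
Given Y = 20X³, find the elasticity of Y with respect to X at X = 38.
Elasticity = 3

Elasticity = (dY/dX) · (X/Y)

dY/dX = 60·X²
At X = 38: dY/dX = 86640, Y = 1097440

Elasticity = 86640 · (38 / 1097440) = 3

Interpretation: for a small percentage change in X, the percentage change in Y is approximately 3.00 times as large.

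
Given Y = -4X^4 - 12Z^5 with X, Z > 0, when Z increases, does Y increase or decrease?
Y decreases

Taking the partial derivative:
∂Y/∂Z = -60Z^4

∂Y/∂Z = -60Z^4 < 0 (assuming positive values)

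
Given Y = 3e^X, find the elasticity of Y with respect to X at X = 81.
Elasticity = 81

Elasticity = (dY/dX) · (X/Y)

dY/dX = 3·e^X
At X = 81: dY/dX = 3·e^81, Y = 3·e^81

Elasticity = (3·e^81) · (81 / (3·e^81)) = 81

Interpretation: for a small percentage change in X, the percentage change in Y is approximately 81.00 times as large.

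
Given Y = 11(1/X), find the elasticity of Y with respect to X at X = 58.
Elasticity = -1

Elasticity = (dY/dX) · (X/Y)

dY/dX = -11/X²
At X = 58: dY/dX = -11/3364, Y = 11/58

Elasticity = (-11/3364) · (58 / (11/58)) = -1

Interpretation: for a small percentage change in X, the percentage change in Y is approximately -1.00 times as large.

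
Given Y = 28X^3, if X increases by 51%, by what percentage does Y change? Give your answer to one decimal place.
244.3%

For Y = 28X^3:
If X → X(1 + 0.51)
Then Y → Y · (1 + 0.51)^3
     ≈ Y · 3.4430

Percentage change = ((1 + 0.51)^3 − 1) × 100% ≈ 244.3%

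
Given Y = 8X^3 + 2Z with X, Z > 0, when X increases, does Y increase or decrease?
Y increases

Taking the partial derivative:
∂Y/∂X = 24X^2

∂Y/∂X = 24X^2 > 0 (assuming positive values)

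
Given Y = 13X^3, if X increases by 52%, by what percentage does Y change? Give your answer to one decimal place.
251.2%

For Y = 13X^3:
If X → X(1 + 0.52)
Then Y → Y · (1 + 0.52)^3
     ≈ Y · 3.5118

Percentage change = ((1 + 0.52)^3 − 1) × 100% ≈ 251.2%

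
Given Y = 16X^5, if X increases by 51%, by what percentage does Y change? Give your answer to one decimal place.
685.0%

For Y = 16X^5:
If X → X(1 + 0.51)
Then Y → Y · (1 + 0.51)^5
     ≈ Y · 7.8503

Percentage change = ((1 + 0.51)^5 − 1) × 100% ≈ 685.0%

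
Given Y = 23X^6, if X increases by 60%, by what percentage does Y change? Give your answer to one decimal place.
1577.7%

For Y = 23X^6:
If X → X(1 + 0.6)
Then Y → Y · (1 + 0.6)^6
     ≈ Y · 16.7772

Percentage change = ((1 + 0.6)^6 − 1) × 100% ≈ 1577.7%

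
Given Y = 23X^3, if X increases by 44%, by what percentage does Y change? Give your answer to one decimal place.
198.6%

For Y = 23X^3:
If X → X(1 + 0.44)
Then Y → Y · (1 + 0.44)^3
     ≈ Y · 2.9860

Percentage change = ((1 + 0.44)^3 − 1) × 100% ≈ 198.6%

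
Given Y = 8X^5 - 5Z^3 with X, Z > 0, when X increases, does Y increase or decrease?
Y increases

Taking the partial derivative:
∂Y/∂X = 40X^4

∂Y/∂X = 40X^4 > 0 (assuming positive values)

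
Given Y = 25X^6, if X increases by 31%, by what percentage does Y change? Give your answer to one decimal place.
405.4%

For Y = 25X^6:
If X → X(1 + 0.31)
Then Y → Y · (1 + 0.31)^6
     ≈ Y · 5.0539

Percentage change = ((1 + 0.31)^6 − 1) × 100% ≈ 405.4%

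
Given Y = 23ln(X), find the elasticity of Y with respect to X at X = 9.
Elasticity = 1/ln(9) ≈ 0.4551

Elasticity = (dY/dX) · (X/Y)

dY/dX = 23/X
At X = 9: dY/dX = 23/9, Y = 23·ln(9)

Elasticity = (23/9) · (9 / (23·ln(9))) = 1/ln(9) ≈ 0.4551

Interpretation: for a small percentage change in X, the percentage change in Y is approximately 0.46 times as large.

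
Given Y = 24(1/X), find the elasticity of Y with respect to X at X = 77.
Elasticity = -1

Elasticity = (dY/dX) · (X/Y)

dY/dX = -24/X²
At X = 77: dY/dX = -24/5929, Y = 24/77

Elasticity = (-24/5929) · (77 / (24/77)) = -1

Interpretation: for a small percentage change in X, the percentage change in Y is approximately -1.00 times as large.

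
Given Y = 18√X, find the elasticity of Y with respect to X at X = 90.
Elasticity = 1/2

Elasticity = (dY/dX) · (X/Y)

dY/dX = 9/√X
At X = 90: dY/dX = 3·√10/10, Y = 54·√10

Elasticity = (3·√10/10) · (90 / (54·√10)) = 1/2

Interpretation: for a small percentage change in X, the percentage change in Y is approximately 0.50 times as large.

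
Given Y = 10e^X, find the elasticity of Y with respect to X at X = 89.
Elasticity = 89

Elasticity = (dY/dX) · (X/Y)

dY/dX = 10·e^X
At X = 89: dY/dX = 10·e^89, Y = 10·e^89

Elasticity = (10·e^89) · (89 / (10·e^89)) = 89

Interpretation: for a small percentage change in X, the percentage change in Y is approximately 89.00 times as large.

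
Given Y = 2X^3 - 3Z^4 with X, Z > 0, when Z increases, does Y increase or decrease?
Y decreases

Taking the partial derivative:
∂Y/∂Z = -12Z^3

∂Y/∂Z = -12Z^3 < 0 (assuming positive values)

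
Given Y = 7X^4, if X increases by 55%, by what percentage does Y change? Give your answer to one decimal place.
477.2%

For Y = 7X^4:
If X → X(1 + 0.55)
Then Y → Y · (1 + 0.55)^4
     ≈ Y · 5.7720

Percentage change = ((1 + 0.55)^4 − 1) × 100% ≈ 477.2%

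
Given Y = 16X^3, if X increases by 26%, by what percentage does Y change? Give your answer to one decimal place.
100.0%

For Y = 16X^3:
If X → X(1 + 0.26)
Then Y → Y · (1 + 0.26)^3
     ≈ Y · 2.0004

Percentage change = ((1 + 0.26)^3 − 1) × 100% ≈ 100.0%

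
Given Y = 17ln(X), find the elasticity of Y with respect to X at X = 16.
Elasticity = 1/ln(16) ≈ 0.3607

Elasticity = (dY/dX) · (X/Y)

dY/dX = 17/X
At X = 16: dY/dX = 17/16, Y = 17·ln(16)

Elasticity = (17/16) · (16 / (17·ln(16))) = 1/ln(16) ≈ 0.3607

Interpretation: for a small percentage change in X, the percentage change in Y is approximately 0.36 times as large.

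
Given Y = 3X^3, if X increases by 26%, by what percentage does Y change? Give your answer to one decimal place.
100.0%

For Y = 3X^3:
If X → X(1 + 0.26)
Then Y → Y · (1 + 0.26)^3
     ≈ Y · 2.0004

Percentage change = ((1 + 0.26)^3 − 1) × 100% ≈ 100.0%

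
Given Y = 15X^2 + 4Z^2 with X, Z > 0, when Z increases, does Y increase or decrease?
Y increases

Taking the partial derivative:
∂Y/∂Z = 8Z

∂Y/∂Z = 8Z > 0 (assuming positive values)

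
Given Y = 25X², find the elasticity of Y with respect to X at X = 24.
Elasticity = 2

Elasticity = (dY/dX) · (X/Y)

dY/dX = 50·X
At X = 24: dY/dX = 1200, Y = 14400

Elasticity = 1200 · (24 / 14400) = 2

Interpretation: for a small percentage change in X, the percentage change in Y is approximately 2.00 times as large.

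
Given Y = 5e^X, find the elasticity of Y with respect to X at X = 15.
Elasticity = 15

Elasticity = (dY/dX) · (X/Y)

dY/dX = 5·e^X
At X = 15: dY/dX = 5·e^15, Y = 5·e^15

Elasticity = (5·e^15) · (15 / (5·e^15)) = 15

Interpretation: for a small percentage change in X, the percentage change in Y is approximately 15.00 times as large.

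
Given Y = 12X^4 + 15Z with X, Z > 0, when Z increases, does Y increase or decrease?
Y increases

Taking the partial derivative:
∂Y/∂Z = 15

∂Y/∂Z = 15 > 0 (assuming positive values)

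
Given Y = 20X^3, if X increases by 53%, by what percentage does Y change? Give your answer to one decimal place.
258.2%

For Y = 20X^3:
If X → X(1 + 0.53)
Then Y → Y · (1 + 0.53)^3
     ≈ Y · 3.5816

Percentage change = ((1 + 0.53)^3 − 1) × 100% ≈ 258.2%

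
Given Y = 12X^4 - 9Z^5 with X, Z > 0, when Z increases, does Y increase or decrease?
Y decreases

Taking the partial derivative:
∂Y/∂Z = -45Z^4

∂Y/∂Z = -45Z^4 < 0 (assuming positive values)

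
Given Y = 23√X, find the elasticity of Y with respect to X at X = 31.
Elasticity = 1/2

Elasticity = (dY/dX) · (X/Y)

dY/dX = 23/(2·√X)
At X = 31: dY/dX = 23·√31/62, Y = 23·√31

Elasticity = (23·√31/62) · (31 / (23·√31)) = 1/2

Interpretation: for a small percentage change in X, the percentage change in Y is approximately 0.50 times as large.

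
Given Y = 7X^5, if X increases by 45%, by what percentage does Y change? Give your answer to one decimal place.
541.0%

For Y = 7X^5:
If X → X(1 + 0.45)
Then Y → Y · (1 + 0.45)^5
     ≈ Y · 6.4097

Percentage change = ((1 + 0.45)^5 − 1) × 100% ≈ 541.0%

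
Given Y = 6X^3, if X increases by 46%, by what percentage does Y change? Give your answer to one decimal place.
211.2%

For Y = 6X^3:
If X → X(1 + 0.46)
Then Y → Y · (1 + 0.46)^3
     ≈ Y · 3.1121

Percentage change = ((1 + 0.46)^3 − 1) × 100% ≈ 211.2%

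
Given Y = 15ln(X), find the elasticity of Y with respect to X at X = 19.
Elasticity = 1/ln(19) ≈ 0.3396

Elasticity = (dY/dX) · (X/Y)

dY/dX = 15/X
At X = 19: dY/dX = 15/19, Y = 15·ln(19)

Elasticity = (15/19) · (19 / (15·ln(19))) = 1/ln(19) ≈ 0.3396

Interpretation: for a small percentage change in X, the percentage change in Y is approximately 0.34 times as large.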